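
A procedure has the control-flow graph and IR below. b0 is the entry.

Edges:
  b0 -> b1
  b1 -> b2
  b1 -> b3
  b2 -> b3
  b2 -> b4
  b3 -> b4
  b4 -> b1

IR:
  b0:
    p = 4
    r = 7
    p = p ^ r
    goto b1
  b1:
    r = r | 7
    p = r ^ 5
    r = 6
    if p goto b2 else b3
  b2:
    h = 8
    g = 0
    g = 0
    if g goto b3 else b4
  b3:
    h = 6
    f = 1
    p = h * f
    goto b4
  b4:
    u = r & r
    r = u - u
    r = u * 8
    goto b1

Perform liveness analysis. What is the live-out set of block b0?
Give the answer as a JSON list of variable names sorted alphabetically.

def/use:
  b0 def {p,r} use ∅
  b1 def {p,r} use {r}
  b2 def {g,h} use ∅
  b3 def {f,h,p} use ∅
  b4 def {r,u} use {r}

Backward fixpoint:
  b0: in=∅ out={r}
  b1: in={r} out={r}
  b2: in={r} out={r}
  b3: in={r} out={r}
  b4: in={r} out={r}

live-out(b0) = ["r"]

Answer: ["r"]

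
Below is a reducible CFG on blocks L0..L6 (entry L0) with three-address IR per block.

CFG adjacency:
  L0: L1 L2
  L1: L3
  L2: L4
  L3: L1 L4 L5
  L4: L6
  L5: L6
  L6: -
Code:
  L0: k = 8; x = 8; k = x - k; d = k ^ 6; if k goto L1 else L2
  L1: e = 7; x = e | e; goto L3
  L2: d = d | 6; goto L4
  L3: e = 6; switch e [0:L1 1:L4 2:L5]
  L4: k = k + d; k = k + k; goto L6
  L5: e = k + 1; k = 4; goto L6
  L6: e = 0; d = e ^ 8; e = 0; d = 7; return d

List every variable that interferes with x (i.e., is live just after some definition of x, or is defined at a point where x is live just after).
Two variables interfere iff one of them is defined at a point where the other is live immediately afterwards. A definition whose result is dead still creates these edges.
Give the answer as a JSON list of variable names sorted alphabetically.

Answer: ["d", "k"]

Analysis:
Per-block:
  L0: def={d,k,x} ue=∅
  L1: def={e,x} ue=∅
  L2: def={d} ue={d}
  L3: def={e} ue=∅
  L4: def={k} ue={d,k}
  L5: def={e,k} ue={k}
  L6: def={d,e} ue=∅

Backward fixpoint:
  live L0: ∅→{d,k}
  live L1: {d,k}→{d,k}
  live L2: {d,k}→{d,k}
  live L3: {d,k}→{d,k}
  live L4: {d,k}→∅
  live L5: {k}→∅
  live L6: ∅→∅

Interfere edges:
  d: {e,k,x}
  e: {d,k}
  k: {d,e,x}
  x: {d,k}

N(x) = ["d", "k"]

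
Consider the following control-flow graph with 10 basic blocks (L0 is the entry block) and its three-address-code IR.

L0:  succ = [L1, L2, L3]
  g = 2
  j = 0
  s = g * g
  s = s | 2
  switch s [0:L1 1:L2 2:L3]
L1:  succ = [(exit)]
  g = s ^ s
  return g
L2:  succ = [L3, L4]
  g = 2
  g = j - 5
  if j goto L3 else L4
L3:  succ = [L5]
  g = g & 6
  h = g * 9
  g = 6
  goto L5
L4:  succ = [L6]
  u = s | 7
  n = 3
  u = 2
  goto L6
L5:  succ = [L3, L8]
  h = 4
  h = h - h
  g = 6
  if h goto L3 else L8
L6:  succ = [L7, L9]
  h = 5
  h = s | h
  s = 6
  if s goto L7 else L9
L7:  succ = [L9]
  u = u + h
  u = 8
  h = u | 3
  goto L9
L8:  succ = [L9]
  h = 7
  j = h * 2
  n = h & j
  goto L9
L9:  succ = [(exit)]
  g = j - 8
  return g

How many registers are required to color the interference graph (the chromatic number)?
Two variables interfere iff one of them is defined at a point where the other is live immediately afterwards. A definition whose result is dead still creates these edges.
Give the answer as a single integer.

def/use:
  L0 def {g,j,s} use ∅
  L1 def {g} use {s}
  L2 def {g} use {j}
  L3 def {g,h} use {g}
  L4 def {n,u} use {s}
  L5 def {g,h} use ∅
  L6 def {h,s} use {s}
  L7 def {h,u} use {h,u}
  L8 def {h,j,n} use ∅
  L9 def {g} use {j}

Backward fixpoint:
  L0 li=∅ lo={g,j,s}
  L1 li={s} lo=∅
  L2 li={j,s} lo={g,j,s}
  L3 li={g} lo=∅
  L4 li={j,s} lo={j,s,u}
  L5 li=∅ lo={g}
  L6 li={j,s,u} lo={h,j,u}
  L7 li={h,j,u} lo={j}
  L8 li=∅ lo={j}
  L9 li={j} lo=∅

Conflict graph:
  g — {h,j,s}
  h — {g,j,s,u}
  j — {g,h,n,s,u}
  n — {j,s}
  s — {g,h,j,n,u}
  u — {h,j,s}

Colouring:
  {g,h,j,s} pairwise interfere (4-clique) ⇒ χ ≥ 4
  assign g→r3 h→r2 j→r0 n→r2 s→r1 u→r3 — no edge inside a register ⇒ χ ≤ 4
  χ = 4

Answer: 4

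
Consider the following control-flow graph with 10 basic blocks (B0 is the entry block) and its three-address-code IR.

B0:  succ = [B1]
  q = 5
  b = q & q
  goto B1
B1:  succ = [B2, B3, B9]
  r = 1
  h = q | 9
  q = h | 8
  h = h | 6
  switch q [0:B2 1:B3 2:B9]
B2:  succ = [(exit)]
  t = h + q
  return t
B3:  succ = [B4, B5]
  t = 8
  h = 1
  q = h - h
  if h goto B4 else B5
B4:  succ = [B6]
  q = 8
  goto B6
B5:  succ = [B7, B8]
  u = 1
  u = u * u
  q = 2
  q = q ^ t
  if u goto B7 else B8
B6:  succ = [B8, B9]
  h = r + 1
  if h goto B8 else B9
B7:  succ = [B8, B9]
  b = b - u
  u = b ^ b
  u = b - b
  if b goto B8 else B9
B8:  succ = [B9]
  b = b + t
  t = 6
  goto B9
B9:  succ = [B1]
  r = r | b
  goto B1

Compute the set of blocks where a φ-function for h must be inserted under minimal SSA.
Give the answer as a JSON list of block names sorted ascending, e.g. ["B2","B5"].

Answer: ["B1", "B8", "B9"]

Working:
idom tree: B1←B0 B2←B1 B3←B1 B4←B3 B5←B3 B6←B4 B7←B5 B8←B3 B9←B1
Dom∩ at merges:
  B1: preds {B0,B9}: {B0} ∩ {B0,B1,B9} = {B0}; idom=B0
  B8: preds {B5,B6,B7}: {B0,B1,B3,B5} ∩ {B0,B1,B3,B4,B6} ∩ {B0,B1,B3,B5,B7} = {B0,B1,B3}; idom=B3
  B9: preds {B1,B6,B7,B8}: {B0,B1} ∩ {B0,B1,B3,B4,B6} ∩ {B0,B1,B3,B5,B7} ∩ {B0,B1,B3,B8} = {B0,B1}; idom=B1

DF walk-up:
  join B1 pred B0: · stop@B0
  join B1 pred B9: B9→B1 stop@B0
  join B8 pred B5: B5 stop@B3
  join B8 pred B6: B6→B4 stop@B3
  join B8 pred B7: B7→B5 stop@B3
  join B9 pred B1: · stop@B1
  join B9 pred B6: B6→B4→B3 stop@B1
  join B9 pred B7: B7→B5→B3 stop@B1
  join B9 pred B8: B8→B3 stop@B1
  DF(B0)=∅
  DF(B1)={B1}
  DF(B2)=∅
  DF(B3)={B9}
  DF(B4)={B8,B9}
  DF(B5)={B8,B9}
  DF(B6)={B8,B9}
  DF(B7)={B8,B9}
  DF(B8)={B9}
  DF(B9)={B1}

φ for h: defs {B1,B3,B6}
  DF⁺ = {B1,B8,B9}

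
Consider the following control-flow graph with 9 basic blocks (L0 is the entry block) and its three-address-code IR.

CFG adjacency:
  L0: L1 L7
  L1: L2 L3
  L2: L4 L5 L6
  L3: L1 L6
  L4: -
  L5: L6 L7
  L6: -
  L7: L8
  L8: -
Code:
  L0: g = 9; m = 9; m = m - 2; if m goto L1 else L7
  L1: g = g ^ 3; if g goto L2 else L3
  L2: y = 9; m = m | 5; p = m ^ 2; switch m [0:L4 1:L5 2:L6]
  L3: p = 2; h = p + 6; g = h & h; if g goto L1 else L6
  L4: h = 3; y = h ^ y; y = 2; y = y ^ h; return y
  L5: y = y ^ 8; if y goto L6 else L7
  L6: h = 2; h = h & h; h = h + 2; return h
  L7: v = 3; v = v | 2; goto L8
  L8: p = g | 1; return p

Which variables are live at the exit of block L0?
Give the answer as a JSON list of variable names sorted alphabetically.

Per-block:
  L0 def {g,m} use ∅
  L1 def {g} use {g}
  L2 def {m,p,y} use {m}
  L3 def {g,h,p} use ∅
  L4 def {h,y} use {y}
  L5 def {y} use {y}
  L6 def {h} use ∅
  L7 def {v} use ∅
  L8 def {p} use {g}

Backward fixpoint:
  live L0: ∅→{g,m}
  live L1: {g,m}→{g,m}
  live L2: {g,m}→{g,y}
  live L3: {m}→{g,m}
  live L4: {y}→∅
  live L5: {g,y}→{g}
  live L6: ∅→∅
  live L7: {g}→{g}
  live L8: {g}→∅

live-out(L0) = ["g", "m"]

Answer: ["g", "m"]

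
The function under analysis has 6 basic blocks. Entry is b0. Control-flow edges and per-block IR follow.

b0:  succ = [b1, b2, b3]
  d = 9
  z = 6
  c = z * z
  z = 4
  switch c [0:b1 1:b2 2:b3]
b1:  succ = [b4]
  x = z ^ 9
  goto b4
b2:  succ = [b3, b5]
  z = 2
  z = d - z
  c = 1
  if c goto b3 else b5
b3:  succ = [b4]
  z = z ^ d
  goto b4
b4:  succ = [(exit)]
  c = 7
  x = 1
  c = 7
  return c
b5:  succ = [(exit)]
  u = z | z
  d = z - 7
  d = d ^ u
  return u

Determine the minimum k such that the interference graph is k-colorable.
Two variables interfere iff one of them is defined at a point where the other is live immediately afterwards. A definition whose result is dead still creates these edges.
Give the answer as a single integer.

Answer: 3

Working:
def/use:
  b0 def {c,d,z} use ∅
  b1 def {x} use {z}
  b2 def {c,z} use {d}
  b3 def {z} use {d,z}
  b4 def {c,x} use ∅
  b5 def {d,u} use {z}

Live sets:
  live b0: ∅→{d,z}
  live b1: {z}→∅
  live b2: {d}→{d,z}
  live b3: {d,z}→∅
  live b4: ∅→∅
  live b5: {z}→∅

Interference:
  c: {d,z}
  d: {c,u,z}
  u: {d,z}
  x: ∅
  z: {c,d,u}

Registers:
  lower bound: {c,d,z} mutually conflict ⇒ χ ≥ 3
  3-colouring: R0={d,x}  R1={z}  R2={c,u}
  χ = 3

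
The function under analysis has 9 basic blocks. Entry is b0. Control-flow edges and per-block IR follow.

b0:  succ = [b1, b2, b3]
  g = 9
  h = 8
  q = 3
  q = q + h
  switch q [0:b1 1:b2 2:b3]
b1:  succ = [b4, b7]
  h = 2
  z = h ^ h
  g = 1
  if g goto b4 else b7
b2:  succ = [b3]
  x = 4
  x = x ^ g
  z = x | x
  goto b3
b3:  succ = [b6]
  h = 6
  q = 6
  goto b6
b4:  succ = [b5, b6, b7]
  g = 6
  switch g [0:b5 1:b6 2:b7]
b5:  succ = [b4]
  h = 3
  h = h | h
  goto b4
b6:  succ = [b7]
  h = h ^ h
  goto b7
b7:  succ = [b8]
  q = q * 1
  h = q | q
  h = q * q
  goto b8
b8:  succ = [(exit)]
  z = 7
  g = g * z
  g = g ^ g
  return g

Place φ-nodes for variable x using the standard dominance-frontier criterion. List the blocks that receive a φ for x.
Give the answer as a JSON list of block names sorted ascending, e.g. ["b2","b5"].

Answer: ["b3", "b6", "b7"]

Derivation:
idom tree: b1←b0 b2←b0 b3←b0 b4←b1 b5←b4 b6←b0 b7←b0 b8←b7
Dom∩ at merges:
  b3: preds {b0,b2}: {b0} ∩ {b0,b2} = {b0}; idom=b0
  b4: preds {b1,b5}: {b0,b1} ∩ {b0,b1,b4,b5} = {b0,b1}; idom=b1
  b6: preds {b3,b4}: {b0,b3} ∩ {b0,b1,b4} = {b0}; idom=b0
  b7: preds {b1,b4,b6}: {b0,b1} ∩ {b0,b1,b4} ∩ {b0,b6} = {b0}; idom=b0

DF derivation:
  b3←b0: walk · to b0
  b3←b2: walk b2 to b0
  b4←b1: walk · to b1
  b4←b5: walk b5→b4 to b1
  b6←b3: walk b3 to b0
  b6←b4: walk b4→b1 to b0
  b7←b1: walk b1 to b0
  b7←b4: walk b4→b1 to b0
  b7←b6: walk b6 to b0
  b0 → ∅
  b1 → {b6,b7}
  b2 → {b3}
  b3 → {b6}
  b4 → {b4,b6,b7}
  b5 → {b4}
  b6 → {b7}
  b7 → ∅
  b8 → ∅

φ for x: defs {b2}
  DF⁺ = {b3,b6,b7}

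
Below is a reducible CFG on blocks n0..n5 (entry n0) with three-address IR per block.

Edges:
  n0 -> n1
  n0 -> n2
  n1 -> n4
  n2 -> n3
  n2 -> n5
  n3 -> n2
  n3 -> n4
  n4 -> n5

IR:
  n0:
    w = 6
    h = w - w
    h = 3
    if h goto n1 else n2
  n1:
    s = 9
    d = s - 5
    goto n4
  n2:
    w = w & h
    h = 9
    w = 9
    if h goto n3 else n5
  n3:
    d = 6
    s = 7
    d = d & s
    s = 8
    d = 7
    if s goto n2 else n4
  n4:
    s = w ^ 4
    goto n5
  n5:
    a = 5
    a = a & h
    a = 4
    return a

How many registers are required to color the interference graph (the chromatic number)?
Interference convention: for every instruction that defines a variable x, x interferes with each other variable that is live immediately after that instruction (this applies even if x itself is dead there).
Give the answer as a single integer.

Answer: 4

Working:
Block summaries:
  n0: {h,w} / ∅
  n1: {d,s} / ∅
  n2: {h,w} / {h,w}
  n3: {d,s} / ∅
  n4: {s} / {w}
  n5: {a} / {h}

Liveness:
  live n0: ∅→{h,w}
  live n1: {h,w}→{h,w}
  live n2: {h,w}→{h,w}
  live n3: {h,w}→{h,w}
  live n4: {h,w}→{h}
  live n5: {h}→∅

Interfere edges:
  a: {h}
  d: {h,s,w}
  h: {a,d,s,w}
  s: {d,h,w}
  w: {d,h,s}

Registers:
  lower bound: {d,h,s,w} mutually conflict ⇒ χ ≥ 4
  4-colouring: R0={h}  R1={a,d}  R2={s}  R3={w}
  χ = 4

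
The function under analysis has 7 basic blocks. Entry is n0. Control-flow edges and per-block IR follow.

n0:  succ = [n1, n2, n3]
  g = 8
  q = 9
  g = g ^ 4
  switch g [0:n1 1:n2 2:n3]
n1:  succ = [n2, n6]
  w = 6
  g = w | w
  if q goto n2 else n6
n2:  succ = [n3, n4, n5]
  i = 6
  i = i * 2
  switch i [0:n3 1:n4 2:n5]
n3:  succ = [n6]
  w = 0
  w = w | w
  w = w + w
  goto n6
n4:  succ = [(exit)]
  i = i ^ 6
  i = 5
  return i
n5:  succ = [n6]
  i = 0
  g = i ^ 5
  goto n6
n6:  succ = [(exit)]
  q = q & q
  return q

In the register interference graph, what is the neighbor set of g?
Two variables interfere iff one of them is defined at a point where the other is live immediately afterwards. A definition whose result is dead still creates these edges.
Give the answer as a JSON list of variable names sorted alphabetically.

Answer: ["q"]

Derivation:
Block summaries:
  n0: {g,q} / ∅
  n1: {g,w} / {q}
  n2: {i} / ∅
  n3: {w} / ∅
  n4: {i} / {i}
  n5: {g,i} / ∅
  n6: {q} / {q}

Liveness:
  n0: in=∅ out={q}
  n1: in={q} out={q}
  n2: in={q} out={i,q}
  n3: in={q} out={q}
  n4: in={i} out=∅
  n5: in={q} out={q}
  n6: in={q} out=∅

Interference:
  g↔{q}
  i↔{q}
  q↔{g,i,w}
  w↔{q}

N(g) = ["q"]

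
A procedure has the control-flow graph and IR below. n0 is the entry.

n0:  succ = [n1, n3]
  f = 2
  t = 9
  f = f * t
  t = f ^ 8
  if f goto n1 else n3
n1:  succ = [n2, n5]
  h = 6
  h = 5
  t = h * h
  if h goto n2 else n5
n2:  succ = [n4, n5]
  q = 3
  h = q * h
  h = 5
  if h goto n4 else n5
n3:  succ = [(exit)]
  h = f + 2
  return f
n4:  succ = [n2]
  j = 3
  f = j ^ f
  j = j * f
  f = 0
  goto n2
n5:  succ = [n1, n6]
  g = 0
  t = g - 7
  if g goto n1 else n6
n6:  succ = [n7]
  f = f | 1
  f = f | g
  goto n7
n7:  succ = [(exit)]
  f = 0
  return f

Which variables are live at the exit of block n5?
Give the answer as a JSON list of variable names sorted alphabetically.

Per-block:
  n0 def {f,t} use ∅
  n1 def {h,t} use ∅
  n2 def {h,q} use {h}
  n3 def {h} use {f}
  n4 def {f,j} use {f}
  n5 def {g,t} use ∅
  n6 def {f} use {f,g}
  n7 def {f} use ∅

Backward fixpoint:
  live n0: ∅→{f}
  live n1: {f}→{f,h}
  live n2: {f,h}→{f,h}
  live n3: {f}→∅
  live n4: {f,h}→{f,h}
  live n5: {f}→{f,g}
  live n6: {f,g}→∅
  live n7: ∅→∅

live-out(n5) = ["f", "g"]

Answer: ["f", "g"]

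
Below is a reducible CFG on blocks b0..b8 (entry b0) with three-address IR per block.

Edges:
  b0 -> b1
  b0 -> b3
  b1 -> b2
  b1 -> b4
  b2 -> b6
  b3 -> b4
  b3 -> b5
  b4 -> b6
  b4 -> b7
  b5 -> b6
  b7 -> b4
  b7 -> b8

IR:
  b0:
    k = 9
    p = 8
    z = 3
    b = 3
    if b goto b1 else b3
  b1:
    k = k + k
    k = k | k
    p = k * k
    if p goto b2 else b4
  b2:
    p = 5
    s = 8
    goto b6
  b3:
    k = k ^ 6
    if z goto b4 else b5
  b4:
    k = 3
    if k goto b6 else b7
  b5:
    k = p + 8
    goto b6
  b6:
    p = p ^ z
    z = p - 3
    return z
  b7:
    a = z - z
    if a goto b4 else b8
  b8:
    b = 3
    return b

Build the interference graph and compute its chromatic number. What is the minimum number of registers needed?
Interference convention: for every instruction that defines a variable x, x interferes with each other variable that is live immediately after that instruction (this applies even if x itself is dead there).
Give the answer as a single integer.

Answer: 4

Derivation:
Per-block:
  b0: {b,k,p,z} / ∅
  b1: {k,p} / {k}
  b2: {p,s} / ∅
  b3: {k} / {k,z}
  b4: {k} / ∅
  b5: {k} / {p}
  b6: {p,z} / {p,z}
  b7: {a} / {z}
  b8: {b} / ∅

Liveness:
  b0: in=∅ out={k,p,z}
  b1: in={k,z} out={p,z}
  b2: in={z} out={p,z}
  b3: in={k,p,z} out={p,z}
  b4: in={p,z} out={p,z}
  b5: in={p,z} out={p,z}
  b6: in={p,z} out=∅
  b7: in={p,z} out={p,z}
  b8: in=∅ out=∅

Conflict graph:
  a↔{p,z}
  b↔{k,p,z}
  k↔{b,p,z}
  p↔{a,b,k,s,z}
  s↔{p,z}
  z↔{a,b,k,p,s}

Colouring:
  lower bound: {b,k,p,z} mutually conflict ⇒ χ ≥ 4
  assign a→c2 b→c2 k→c3 p→c0 s→c2 z→c1 — no edge inside a register ⇒ χ ≤ 4
  χ = 4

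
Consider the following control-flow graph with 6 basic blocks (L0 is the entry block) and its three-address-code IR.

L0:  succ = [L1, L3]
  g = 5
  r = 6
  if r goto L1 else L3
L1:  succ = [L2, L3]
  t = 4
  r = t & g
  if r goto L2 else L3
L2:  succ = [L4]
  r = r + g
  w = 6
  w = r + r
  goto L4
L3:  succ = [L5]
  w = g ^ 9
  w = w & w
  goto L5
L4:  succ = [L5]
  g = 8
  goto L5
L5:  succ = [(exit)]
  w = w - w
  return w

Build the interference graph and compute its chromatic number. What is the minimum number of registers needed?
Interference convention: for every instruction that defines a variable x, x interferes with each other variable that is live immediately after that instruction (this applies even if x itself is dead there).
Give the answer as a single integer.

Per-block:
  L0 def {g,r} use ∅
  L1 def {r,t} use {g}
  L2 def {r,w} use {g,r}
  L3 def {w} use {g}
  L4 def {g} use ∅
  L5 def {w} use {w}

Liveness:
  L0 li=∅ lo={g}
  L1 li={g} lo={g,r}
  L2 li={g,r} lo={w}
  L3 li={g} lo={w}
  L4 li={w} lo={w}
  L5 li={w} lo=∅

Interference:
  g↔{r,t,w}
  r↔{g,w}
  t↔{g}
  w↔{g,r}

Chromatic number:
  clique {g,r,w} ⇒ need ≥ 3
  3-colouring: c0={g}  c1={r,t}  c2={w}
  χ = 3

Answer: 3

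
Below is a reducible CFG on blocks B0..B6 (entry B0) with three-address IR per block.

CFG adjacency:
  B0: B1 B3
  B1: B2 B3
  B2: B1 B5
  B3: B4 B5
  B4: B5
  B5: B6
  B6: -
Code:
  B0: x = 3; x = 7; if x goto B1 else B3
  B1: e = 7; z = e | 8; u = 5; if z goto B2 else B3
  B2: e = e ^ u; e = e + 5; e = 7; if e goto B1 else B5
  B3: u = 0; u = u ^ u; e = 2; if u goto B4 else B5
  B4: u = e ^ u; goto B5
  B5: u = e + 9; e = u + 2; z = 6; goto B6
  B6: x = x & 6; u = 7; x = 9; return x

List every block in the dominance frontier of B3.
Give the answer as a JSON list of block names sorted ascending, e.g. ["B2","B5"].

idom tree: B1←B0 B2←B1 B3←B0 B4←B3 B5←B0 B6←B5
Dom∩ at merges:
  B1: preds {B0,B2}: {B0} ∩ {B0,B1,B2} = {B0}; idom=B0
  B3: preds {B0,B1}: {B0} ∩ {B0,B1} = {B0}; idom=B0
  B5: preds {B2,B3,B4}: {B0,B1,B2} ∩ {B0,B3} ∩ {B0,B3,B4} = {B0}; idom=B0

DF derivation:
  join B1 pred B0: · stop@B0
  join B1 pred B2: B2→B1 stop@B0
  join B3 pred B0: · stop@B0
  join B3 pred B1: B1 stop@B0
  join B5 pred B2: B2→B1 stop@B0
  join B5 pred B3: B3 stop@B0
  join B5 pred B4: B4→B3 stop@B0
  B0 → ∅
  B1 → {B1,B3,B5}
  B2 → {B1,B5}
  B3 → {B5}
  B4 → {B5}
  B5 → ∅
  B6 → ∅

DF(B3) = ["B5"]

Answer: ["B5"]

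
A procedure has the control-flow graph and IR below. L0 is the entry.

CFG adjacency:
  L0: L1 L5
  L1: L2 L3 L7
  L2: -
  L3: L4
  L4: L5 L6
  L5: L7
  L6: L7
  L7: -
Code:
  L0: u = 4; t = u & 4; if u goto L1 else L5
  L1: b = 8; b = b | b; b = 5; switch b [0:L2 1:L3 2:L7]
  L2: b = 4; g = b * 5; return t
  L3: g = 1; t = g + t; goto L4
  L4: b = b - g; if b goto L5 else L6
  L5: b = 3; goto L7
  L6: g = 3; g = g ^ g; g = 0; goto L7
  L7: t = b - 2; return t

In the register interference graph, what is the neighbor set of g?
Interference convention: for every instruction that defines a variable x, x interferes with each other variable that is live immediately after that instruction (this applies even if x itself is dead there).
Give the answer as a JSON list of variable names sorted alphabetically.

Answer: ["b", "t"]

Derivation:
Block summaries:
  L0 def {t,u} use ∅
  L1 def {b} use ∅
  L2 def {b,g} use {t}
  L3 def {g,t} use {t}
  L4 def {b} use {b,g}
  L5 def {b} use ∅
  L6 def {g} use ∅
  L7 def {t} use {b}

Backward fixpoint:
  L0 li=∅ lo={t}
  L1 li={t} lo={b,t}
  L2 li={t} lo=∅
  L3 li={b,t} lo={b,g}
  L4 li={b,g} lo={b}
  L5 li=∅ lo={b}
  L6 li={b} lo={b}
  L7 li={b} lo=∅

Interfere edges:
  b: {g,t}
  g: {b,t}
  t: {b,g,u}
  u: {t}

N(g) = ["b", "t"]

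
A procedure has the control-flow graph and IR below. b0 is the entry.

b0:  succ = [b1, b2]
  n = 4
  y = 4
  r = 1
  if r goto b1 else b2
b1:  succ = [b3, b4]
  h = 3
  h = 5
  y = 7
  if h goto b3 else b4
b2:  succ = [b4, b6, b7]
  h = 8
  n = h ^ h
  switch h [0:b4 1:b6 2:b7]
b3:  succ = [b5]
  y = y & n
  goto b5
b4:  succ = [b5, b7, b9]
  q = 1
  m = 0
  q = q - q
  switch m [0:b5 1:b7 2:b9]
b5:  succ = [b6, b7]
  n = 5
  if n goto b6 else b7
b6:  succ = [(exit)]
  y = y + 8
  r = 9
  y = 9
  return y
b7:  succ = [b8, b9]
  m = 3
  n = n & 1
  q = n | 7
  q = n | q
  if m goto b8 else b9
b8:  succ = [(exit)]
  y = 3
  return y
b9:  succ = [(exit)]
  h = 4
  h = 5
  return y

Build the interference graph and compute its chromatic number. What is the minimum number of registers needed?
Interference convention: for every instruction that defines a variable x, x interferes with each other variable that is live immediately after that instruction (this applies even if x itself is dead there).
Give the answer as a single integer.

Answer: 4

Derivation:
Per-block:
  b0 def {n,r,y} use ∅
  b1 def {h,y} use ∅
  b2 def {h,n} use ∅
  b3 def {y} use {n,y}
  b4 def {m,q} use ∅
  b5 def {n} use ∅
  b6 def {r,y} use {y}
  b7 def {m,n,q} use {n}
  b8 def {y} use ∅
  b9 def {h} use {y}

Live sets:
  b0: in=∅ out={n,y}
  b1: in={n} out={n,y}
  b2: in={y} out={n,y}
  b3: in={n,y} out={y}
  b4: in={n,y} out={n,y}
  b5: in={y} out={n,y}
  b6: in={y} out=∅
  b7: in={n,y} out={y}
  b8: in=∅ out=∅
  b9: in={y} out=∅

Conflict graph:
  h — {n,y}
  m — {n,q,y}
  n — {h,m,q,r,y}
  q — {m,n,y}
  r — {n,y}
  y — {h,m,n,q,r}

Colouring:
  lower bound: {m,n,q,y} mutually conflict ⇒ χ ≥ 4
  4-colouring: R0={n}  R1={y}  R2={h,m,r}  R3={q}
  χ = 4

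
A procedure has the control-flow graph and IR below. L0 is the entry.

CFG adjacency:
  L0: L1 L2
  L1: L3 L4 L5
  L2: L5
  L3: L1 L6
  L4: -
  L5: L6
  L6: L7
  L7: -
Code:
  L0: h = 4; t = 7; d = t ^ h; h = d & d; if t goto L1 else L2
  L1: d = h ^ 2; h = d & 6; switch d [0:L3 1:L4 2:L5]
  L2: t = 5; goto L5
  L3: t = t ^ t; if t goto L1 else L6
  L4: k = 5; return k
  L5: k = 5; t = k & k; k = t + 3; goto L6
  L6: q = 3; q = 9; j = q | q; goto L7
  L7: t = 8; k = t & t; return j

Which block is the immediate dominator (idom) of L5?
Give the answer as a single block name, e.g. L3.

idom tree: L1←L0 L2←L0 L3←L1 L4←L1 L5←L0 L6←L0 L7←L6
Join-block Dom:
  L1: preds {L0,L3}: {L0} ∩ {L0,L1,L3} = {L0}; idom=L0
  L5: preds {L1,L2}: {L0,L1} ∩ {L0,L2} = {L0}; idom=L0
  L6: preds {L3,L5}: {L0,L1,L3} ∩ {L0,L5} = {L0}; idom=L0

idom(L5) = L0

Answer: L0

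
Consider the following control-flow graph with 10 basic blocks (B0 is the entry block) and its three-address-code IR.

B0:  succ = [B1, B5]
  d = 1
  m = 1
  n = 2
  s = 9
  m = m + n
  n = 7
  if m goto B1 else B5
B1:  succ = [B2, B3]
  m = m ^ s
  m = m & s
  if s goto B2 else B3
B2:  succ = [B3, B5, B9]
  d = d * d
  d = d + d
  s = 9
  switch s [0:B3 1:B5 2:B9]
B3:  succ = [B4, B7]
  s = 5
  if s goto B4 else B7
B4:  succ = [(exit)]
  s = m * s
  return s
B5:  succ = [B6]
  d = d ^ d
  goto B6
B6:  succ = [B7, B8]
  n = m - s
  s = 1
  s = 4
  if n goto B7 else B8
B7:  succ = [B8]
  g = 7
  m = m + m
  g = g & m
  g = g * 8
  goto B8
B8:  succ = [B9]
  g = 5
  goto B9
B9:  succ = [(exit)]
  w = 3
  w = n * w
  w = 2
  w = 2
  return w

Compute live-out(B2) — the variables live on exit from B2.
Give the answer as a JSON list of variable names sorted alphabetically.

def/use:
  B0: {d,m,n,s} / ∅
  B1: {m} / {m,s}
  B2: {d,s} / {d}
  B3: {s} / ∅
  B4: {s} / {m,s}
  B5: {d} / {d}
  B6: {n,s} / {m,s}
  B7: {g,m} / {m}
  B8: {g} / ∅
  B9: {w} / {n}

Backward fixpoint:
  live B0: ∅→{d,m,n,s}
  live B1: {d,m,n,s}→{d,m,n}
  live B2: {d,m,n}→{d,m,n,s}
  live B3: {m,n}→{m,n,s}
  live B4: {m,s}→∅
  live B5: {d,m,s}→{m,s}
  live B6: {m,s}→{m,n}
  live B7: {m,n}→{n}
  live B8: {n}→{n}
  live B9: {n}→∅

live-out(B2) = ["d", "m", "n", "s"]

Answer: ["d", "m", "n", "s"]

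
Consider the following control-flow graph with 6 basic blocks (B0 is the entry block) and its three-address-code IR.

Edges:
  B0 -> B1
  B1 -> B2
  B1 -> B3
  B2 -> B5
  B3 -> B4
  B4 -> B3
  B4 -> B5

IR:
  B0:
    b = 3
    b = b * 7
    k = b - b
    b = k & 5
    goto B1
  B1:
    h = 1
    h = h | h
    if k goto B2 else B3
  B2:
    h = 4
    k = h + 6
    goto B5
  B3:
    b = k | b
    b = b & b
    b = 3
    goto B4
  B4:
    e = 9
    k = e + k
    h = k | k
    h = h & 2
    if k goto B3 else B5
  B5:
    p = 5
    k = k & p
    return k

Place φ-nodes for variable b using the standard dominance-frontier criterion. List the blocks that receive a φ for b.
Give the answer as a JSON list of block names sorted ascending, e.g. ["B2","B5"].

Answer: ["B3", "B5"]

Working:
idom tree: B1←B0 B2←B1 B3←B1 B4←B3 B5←B1
Dom∩ at merges:
  B3: preds {B1,B4}: {B0,B1} ∩ {B0,B1,B3,B4} = {B0,B1}; idom=B1
  B5: preds {B2,B4}: {B0,B1,B2} ∩ {B0,B1,B3,B4} = {B0,B1}; idom=B1

DF derivation:
  join B3 pred B1: · stop@B1
  join B3 pred B4: B4→B3 stop@B1
  join B5 pred B2: B2 stop@B1
  join B5 pred B4: B4→B3 stop@B1
  B0 → ∅
  B1 → ∅
  B2 → {B5}
  B3 → {B3,B5}
  B4 → {B3,B5}
  B5 → ∅

φ for b: defs {B0,B3}
  DF⁺ = {B3,B5}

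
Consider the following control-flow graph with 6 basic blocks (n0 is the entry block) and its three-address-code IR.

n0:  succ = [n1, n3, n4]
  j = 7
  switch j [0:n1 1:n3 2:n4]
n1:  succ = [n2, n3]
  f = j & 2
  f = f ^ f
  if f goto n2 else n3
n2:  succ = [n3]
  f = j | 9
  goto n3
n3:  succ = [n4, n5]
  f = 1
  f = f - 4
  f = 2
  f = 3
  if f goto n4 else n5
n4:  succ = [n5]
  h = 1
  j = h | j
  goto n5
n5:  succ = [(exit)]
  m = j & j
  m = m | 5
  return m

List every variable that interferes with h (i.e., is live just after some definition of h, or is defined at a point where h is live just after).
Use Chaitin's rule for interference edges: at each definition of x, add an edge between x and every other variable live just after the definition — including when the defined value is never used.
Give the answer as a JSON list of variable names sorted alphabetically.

Answer: ["j"]

Analysis:
def/use:
  n0: {j} / ∅
  n1: {f} / {j}
  n2: {f} / {j}
  n3: {f} / ∅
  n4: {h,j} / {j}
  n5: {m} / {j}

Backward fixpoint:
  n0 li=∅ lo={j}
  n1 li={j} lo={j}
  n2 li={j} lo={j}
  n3 li={j} lo={j}
  n4 li={j} lo={j}
  n5 li={j} lo=∅

Conflict graph:
  f — {j}
  h — {j}
  j — {f,h}
  m — ∅

N(h) = ["j"]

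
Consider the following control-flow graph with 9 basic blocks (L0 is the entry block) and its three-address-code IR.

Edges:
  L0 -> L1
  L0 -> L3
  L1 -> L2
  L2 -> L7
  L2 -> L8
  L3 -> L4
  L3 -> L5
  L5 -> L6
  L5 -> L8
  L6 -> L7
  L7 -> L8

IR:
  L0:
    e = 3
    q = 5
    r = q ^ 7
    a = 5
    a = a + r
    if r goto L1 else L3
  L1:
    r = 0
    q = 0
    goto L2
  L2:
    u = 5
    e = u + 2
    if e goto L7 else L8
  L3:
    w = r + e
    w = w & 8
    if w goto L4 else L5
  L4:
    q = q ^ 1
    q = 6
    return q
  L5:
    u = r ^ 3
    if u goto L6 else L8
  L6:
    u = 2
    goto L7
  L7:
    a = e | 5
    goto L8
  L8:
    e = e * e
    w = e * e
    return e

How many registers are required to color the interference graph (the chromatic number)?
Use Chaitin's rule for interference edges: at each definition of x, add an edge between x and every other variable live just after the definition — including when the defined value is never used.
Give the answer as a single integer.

Block summaries:
  L0 def {a,e,q,r} use ∅
  L1 def {q,r} use ∅
  L2 def {e,u} use ∅
  L3 def {w} use {e,r}
  L4 def {q} use {q}
  L5 def {u} use {r}
  L6 def {u} use ∅
  L7 def {a} use {e}
  L8 def {e,w} use {e}

Backward fixpoint:
  L0: in=∅ out={e,q,r}
  L1: in=∅ out=∅
  L2: in=∅ out={e}
  L3: in={e,q,r} out={e,q,r}
  L4: in={q} out=∅
  L5: in={e,r} out={e}
  L6: in={e} out={e}
  L7: in={e} out={e}
  L8: in={e} out=∅

Interfere edges:
  a↔{e,q,r}
  e↔{a,q,r,u,w}
  q↔{a,e,r,w}
  r↔{a,e,q,w}
  u↔{e}
  w↔{e,q,r}

Registers:
  {a,e,q,r} pairwise interfere (4-clique) ⇒ χ ≥ 4
  4-colouring: r0={e}  r1={q,u}  r2={r}  r3={a,w}
  χ = 4

Answer: 4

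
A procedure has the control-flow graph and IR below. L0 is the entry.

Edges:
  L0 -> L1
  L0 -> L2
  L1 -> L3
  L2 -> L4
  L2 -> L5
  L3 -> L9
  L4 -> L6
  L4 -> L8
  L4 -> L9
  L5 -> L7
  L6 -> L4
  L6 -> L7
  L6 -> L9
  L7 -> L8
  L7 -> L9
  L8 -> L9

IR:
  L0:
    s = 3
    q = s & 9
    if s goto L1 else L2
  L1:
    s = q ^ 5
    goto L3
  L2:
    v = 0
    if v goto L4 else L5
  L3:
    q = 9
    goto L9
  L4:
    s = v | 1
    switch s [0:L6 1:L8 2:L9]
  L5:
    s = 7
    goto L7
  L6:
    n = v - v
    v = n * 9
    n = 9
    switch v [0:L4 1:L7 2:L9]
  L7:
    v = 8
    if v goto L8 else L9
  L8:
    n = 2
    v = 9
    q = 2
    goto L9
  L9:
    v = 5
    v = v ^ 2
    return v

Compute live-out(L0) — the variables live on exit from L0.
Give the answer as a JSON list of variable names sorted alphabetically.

Per-block:
  L0 def {q,s} use ∅
  L1 def {s} use {q}
  L2 def {v} use ∅
  L3 def {q} use ∅
  L4 def {s} use {v}
  L5 def {s} use ∅
  L6 def {n,v} use {v}
  L7 def {v} use ∅
  L8 def {n,q,v} use ∅
  L9 def {v} use ∅

Liveness:
  live L0: ∅→{q}
  live L1: {q}→∅
  live L2: ∅→{v}
  live L3: ∅→∅
  live L4: {v}→{v}
  live L5: ∅→∅
  live L6: {v}→{v}
  live L7: ∅→∅
  live L8: ∅→∅
  live L9: ∅→∅

live-out(L0) = ["q"]

Answer: ["q"]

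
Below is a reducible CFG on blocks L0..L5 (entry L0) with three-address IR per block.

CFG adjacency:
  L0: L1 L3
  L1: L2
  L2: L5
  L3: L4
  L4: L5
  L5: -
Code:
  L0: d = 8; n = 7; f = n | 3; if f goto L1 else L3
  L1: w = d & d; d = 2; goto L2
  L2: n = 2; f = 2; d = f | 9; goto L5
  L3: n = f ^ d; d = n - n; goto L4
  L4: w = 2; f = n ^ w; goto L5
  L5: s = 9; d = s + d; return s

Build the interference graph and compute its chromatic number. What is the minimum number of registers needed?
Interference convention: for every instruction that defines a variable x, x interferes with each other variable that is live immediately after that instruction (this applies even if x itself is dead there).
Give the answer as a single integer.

Per-block:
  L0 def {d,f,n} use ∅
  L1 def {d,w} use {d}
  L2 def {d,f,n} use ∅
  L3 def {d,n} use {d,f}
  L4 def {f,w} use {n}
  L5 def {d,s} use {d}

Backward fixpoint:
  L0: in=∅ out={d,f}
  L1: in={d} out=∅
  L2: in=∅ out={d}
  L3: in={d,f} out={d,n}
  L4: in={d,n} out={d}
  L5: in={d} out=∅

Conflict graph:
  d↔{f,n,s,w}
  f↔{d}
  n↔{d,w}
  s↔{d}
  w↔{d,n}

Colouring:
  clique {d,n,w} ⇒ need ≥ 3
  3-colouring: c0={d}  c1={f,n,s}  c2={w}
  χ = 3

Answer: 3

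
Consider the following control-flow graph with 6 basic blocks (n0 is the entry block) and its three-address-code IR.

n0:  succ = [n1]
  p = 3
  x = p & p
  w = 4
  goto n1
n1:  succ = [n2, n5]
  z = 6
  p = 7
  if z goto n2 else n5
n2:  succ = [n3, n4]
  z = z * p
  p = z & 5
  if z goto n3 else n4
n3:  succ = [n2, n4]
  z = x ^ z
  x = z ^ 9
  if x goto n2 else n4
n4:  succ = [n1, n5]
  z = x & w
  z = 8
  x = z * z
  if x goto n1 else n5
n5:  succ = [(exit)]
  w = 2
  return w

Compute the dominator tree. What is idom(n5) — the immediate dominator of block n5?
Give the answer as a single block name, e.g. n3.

idom tree: n1←n0 n2←n1 n3←n2 n4←n2 n5←n1
Dom at joins:
  n1: preds {n0,n4}: {n0} ∩ {n0,n1,n2,n4} = {n0}; idom=n0
  n2: preds {n1,n3}: {n0,n1} ∩ {n0,n1,n2,n3} = {n0,n1}; idom=n1
  n4: preds {n2,n3}: {n0,n1,n2} ∩ {n0,n1,n2,n3} = {n0,n1,n2}; idom=n2
  n5: preds {n1,n4}: {n0,n1} ∩ {n0,n1,n2,n4} = {n0,n1}; idom=n1

idom(n5) = n1

Answer: n1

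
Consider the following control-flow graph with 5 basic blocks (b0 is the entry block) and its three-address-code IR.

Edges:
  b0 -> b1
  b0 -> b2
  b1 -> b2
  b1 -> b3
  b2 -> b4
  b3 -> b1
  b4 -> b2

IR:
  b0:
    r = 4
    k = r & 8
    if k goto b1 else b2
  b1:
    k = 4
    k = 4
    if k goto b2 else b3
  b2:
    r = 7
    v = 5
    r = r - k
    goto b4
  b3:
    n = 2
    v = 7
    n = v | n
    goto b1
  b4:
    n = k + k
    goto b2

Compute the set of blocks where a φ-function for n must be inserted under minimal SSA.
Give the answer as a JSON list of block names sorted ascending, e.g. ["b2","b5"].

idom tree: b1←b0 b2←b0 b3←b1 b4←b2
Dom at joins:
  b1: preds {b0,b3}: {b0} ∩ {b0,b1,b3} = {b0}; idom=b0
  b2: preds {b0,b1,b4}: {b0} ∩ {b0,b1} ∩ {b0,b2,b4} = {b0}; idom=b0

DF walk-up:
  b1←b0: walk · to b0
  b1←b3: walk b3→b1 to b0
  b2←b0: walk · to b0
  b2←b1: walk b1 to b0
  b2←b4: walk b4→b2 to b0
  b0: DF=∅
  b1: DF={b1,b2}
  b2: DF={b2}
  b3: DF={b1}
  b4: DF={b2}

φ for n: defs {b3,b4}
  DF⁺ = {b1,b2}

Answer: ["b1", "b2"]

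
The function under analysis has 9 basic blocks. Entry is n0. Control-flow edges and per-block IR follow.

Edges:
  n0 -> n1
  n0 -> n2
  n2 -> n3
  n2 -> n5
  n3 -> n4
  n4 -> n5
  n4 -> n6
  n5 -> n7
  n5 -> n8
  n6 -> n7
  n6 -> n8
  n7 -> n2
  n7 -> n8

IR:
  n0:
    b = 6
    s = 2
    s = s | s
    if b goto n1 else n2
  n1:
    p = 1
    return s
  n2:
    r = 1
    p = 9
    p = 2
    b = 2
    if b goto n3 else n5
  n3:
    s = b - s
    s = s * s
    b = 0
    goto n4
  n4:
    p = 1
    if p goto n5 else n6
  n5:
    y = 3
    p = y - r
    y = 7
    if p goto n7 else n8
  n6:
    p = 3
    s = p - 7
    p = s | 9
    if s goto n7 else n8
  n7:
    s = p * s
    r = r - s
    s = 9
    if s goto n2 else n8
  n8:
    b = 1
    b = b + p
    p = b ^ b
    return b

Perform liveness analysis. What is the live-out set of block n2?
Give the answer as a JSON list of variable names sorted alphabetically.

Per-block:
  n0: {b,s} / ∅
  n1: {p} / {s}
  n2: {b,p,r} / ∅
  n3: {b,s} / {b,s}
  n4: {p} / ∅
  n5: {p,y} / {r}
  n6: {p,s} / ∅
  n7: {r,s} / {p,r,s}
  n8: {b,p} / {p}

Backward fixpoint:
  n0 li=∅ lo={s}
  n1 li={s} lo=∅
  n2 li={s} lo={b,r,s}
  n3 li={b,r,s} lo={r,s}
  n4 li={r,s} lo={r,s}
  n5 li={r,s} lo={p,r,s}
  n6 li={r} lo={p,r,s}
  n7 li={p,r,s} lo={p,s}
  n8 li={p} lo=∅

live-out(n2) = ["b", "r", "s"]

Answer: ["b", "r", "s"]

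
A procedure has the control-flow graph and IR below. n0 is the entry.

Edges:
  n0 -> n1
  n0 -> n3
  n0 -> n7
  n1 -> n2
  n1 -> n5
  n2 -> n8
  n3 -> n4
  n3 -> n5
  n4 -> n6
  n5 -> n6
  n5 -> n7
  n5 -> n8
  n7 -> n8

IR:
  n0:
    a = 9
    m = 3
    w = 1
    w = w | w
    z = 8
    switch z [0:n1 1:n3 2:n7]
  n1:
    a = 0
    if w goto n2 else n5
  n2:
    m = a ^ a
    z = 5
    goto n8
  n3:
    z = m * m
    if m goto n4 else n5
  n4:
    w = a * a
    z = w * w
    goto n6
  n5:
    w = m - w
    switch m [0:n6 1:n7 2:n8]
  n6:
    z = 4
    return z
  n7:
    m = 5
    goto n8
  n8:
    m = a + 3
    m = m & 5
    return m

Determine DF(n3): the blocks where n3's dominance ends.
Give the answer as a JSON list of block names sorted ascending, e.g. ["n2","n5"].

Answer: ["n5", "n6"]

Derivation:
idom tree: n1←n0 n2←n1 n3←n0 n4←n3 n5←n0 n6←n0 n7←n0 n8←n0
Dom at joins:
  n5: preds {n1,n3}: {n0,n1} ∩ {n0,n3} = {n0}; idom=n0
  n6: preds {n4,n5}: {n0,n3,n4} ∩ {n0,n5} = {n0}; idom=n0
  n7: preds {n0,n5}: {n0} ∩ {n0,n5} = {n0}; idom=n0
  n8: preds {n2,n5,n7}: {n0,n1,n2} ∩ {n0,n5} ∩ {n0,n7} = {n0}; idom=n0

DF derivation:
  join n5 pred n1: n1 stop@n0
  join n5 pred n3: n3 stop@n0
  join n6 pred n4: n4→n3 stop@n0
  join n6 pred n5: n5 stop@n0
  join n7 pred n0: · stop@n0
  join n7 pred n5: n5 stop@n0
  join n8 pred n2: n2→n1 stop@n0
  join n8 pred n5: n5 stop@n0
  join n8 pred n7: n7 stop@n0
  n0 → ∅
  n1 → {n5,n8}
  n2 → {n8}
  n3 → {n5,n6}
  n4 → {n6}
  n5 → {n6,n7,n8}
  n6 → ∅
  n7 → {n8}
  n8 → ∅

DF(n3) = ["n5", "n6"]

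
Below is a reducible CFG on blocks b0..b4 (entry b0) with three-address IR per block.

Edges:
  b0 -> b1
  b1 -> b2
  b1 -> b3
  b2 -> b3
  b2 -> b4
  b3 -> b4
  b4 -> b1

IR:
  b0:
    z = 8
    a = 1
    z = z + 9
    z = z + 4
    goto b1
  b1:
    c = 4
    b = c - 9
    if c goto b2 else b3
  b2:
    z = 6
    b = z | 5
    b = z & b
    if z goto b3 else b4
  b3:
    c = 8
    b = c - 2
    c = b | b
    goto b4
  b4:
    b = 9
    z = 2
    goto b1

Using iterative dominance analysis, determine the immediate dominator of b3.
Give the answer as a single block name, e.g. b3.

Answer: b1

Working:
idom tree: b1←b0 b2←b1 b3←b1 b4←b1
Join-block Dom:
  b1: preds {b0,b4}: {b0} ∩ {b0,b1,b4} = {b0}; idom=b0
  b3: preds {b1,b2}: {b0,b1} ∩ {b0,b1,b2} = {b0,b1}; idom=b1
  b4: preds {b2,b3}: {b0,b1,b2} ∩ {b0,b1,b3} = {b0,b1}; idom=b1

idom(b3) = b1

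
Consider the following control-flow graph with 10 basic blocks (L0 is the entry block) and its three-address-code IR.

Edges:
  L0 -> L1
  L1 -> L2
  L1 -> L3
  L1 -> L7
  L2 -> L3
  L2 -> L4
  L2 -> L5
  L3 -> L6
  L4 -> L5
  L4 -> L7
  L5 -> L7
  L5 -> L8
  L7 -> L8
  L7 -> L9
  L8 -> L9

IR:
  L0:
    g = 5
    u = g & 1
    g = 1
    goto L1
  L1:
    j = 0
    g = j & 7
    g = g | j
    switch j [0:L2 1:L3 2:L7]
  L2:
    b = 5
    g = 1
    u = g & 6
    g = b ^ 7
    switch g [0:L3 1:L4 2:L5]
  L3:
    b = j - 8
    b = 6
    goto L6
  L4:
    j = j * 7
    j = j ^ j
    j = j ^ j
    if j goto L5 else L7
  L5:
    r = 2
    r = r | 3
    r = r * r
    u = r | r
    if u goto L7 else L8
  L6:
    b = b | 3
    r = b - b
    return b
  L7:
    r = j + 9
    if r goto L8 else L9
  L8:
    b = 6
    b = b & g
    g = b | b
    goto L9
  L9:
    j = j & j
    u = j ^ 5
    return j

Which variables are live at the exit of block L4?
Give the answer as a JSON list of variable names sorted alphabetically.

Per-block:
  L0: {g,u} / ∅
  L1: {g,j} / ∅
  L2: {b,g,u} / ∅
  L3: {b} / {j}
  L4: {j} / {j}
  L5: {r,u} / ∅
  L6: {b,r} / {b}
  L7: {r} / {j}
  L8: {b,g} / {g}
  L9: {j,u} / {j}

Liveness:
  L0: in=∅ out=∅
  L1: in=∅ out={g,j}
  L2: in={j} out={g,j}
  L3: in={j} out={b}
  L4: in={g,j} out={g,j}
  L5: in={g,j} out={g,j}
  L6: in={b} out=∅
  L7: in={g,j} out={g,j}
  L8: in={g,j} out={j}
  L9: in={j} out=∅

live-out(L4) = ["g", "j"]

Answer: ["g", "j"]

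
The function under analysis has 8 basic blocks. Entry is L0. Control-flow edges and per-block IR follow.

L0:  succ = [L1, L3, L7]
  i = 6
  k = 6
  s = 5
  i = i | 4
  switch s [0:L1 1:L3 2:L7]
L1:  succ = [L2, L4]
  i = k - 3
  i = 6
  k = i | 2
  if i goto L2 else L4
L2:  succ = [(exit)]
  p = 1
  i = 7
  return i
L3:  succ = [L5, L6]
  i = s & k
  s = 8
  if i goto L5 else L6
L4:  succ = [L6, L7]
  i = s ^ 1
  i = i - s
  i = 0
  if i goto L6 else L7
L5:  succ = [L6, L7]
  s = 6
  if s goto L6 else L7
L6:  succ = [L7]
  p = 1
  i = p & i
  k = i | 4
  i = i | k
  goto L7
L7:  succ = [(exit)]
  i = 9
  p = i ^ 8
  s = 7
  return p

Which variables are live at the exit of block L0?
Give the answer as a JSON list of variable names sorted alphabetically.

Answer: ["k", "s"]

Working:
Per-block:
  L0: def={i,k,s} ue=∅
  L1: def={i,k} ue={k}
  L2: def={i,p} ue=∅
  L3: def={i,s} ue={k,s}
  L4: def={i} ue={s}
  L5: def={s} ue=∅
  L6: def={i,k,p} ue={i}
  L7: def={i,p,s} ue=∅

Backward fixpoint:
  L0 li=∅ lo={k,s}
  L1 li={k,s} lo={s}
  L2 li=∅ lo=∅
  L3 li={k,s} lo={i}
  L4 li={s} lo={i}
  L5 li={i} lo={i}
  L6 li={i} lo=∅
  L7 li=∅ lo=∅

live-out(L0) = ["k", "s"]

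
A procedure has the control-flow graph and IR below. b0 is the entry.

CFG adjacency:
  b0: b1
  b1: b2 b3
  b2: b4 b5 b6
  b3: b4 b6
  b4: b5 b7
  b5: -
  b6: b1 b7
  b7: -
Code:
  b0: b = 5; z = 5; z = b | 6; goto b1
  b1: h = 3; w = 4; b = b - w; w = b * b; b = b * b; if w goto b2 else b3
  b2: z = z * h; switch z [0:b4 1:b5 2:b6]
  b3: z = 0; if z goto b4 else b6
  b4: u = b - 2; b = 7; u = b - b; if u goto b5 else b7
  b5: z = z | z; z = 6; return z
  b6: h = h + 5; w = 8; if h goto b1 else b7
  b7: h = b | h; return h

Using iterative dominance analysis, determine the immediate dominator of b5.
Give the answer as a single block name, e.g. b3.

Answer: b1

Derivation:
idom tree: b1←b0 b2←b1 b3←b1 b4←b1 b5←b1 b6←b1 b7←b1
Dom∩ at merges:
  b1: preds {b0,b6}: {b0} ∩ {b0,b1,b6} = {b0}; idom=b0
  b4: preds {b2,b3}: {b0,b1,b2} ∩ {b0,b1,b3} = {b0,b1}; idom=b1
  b5: preds {b2,b4}: {b0,b1,b2} ∩ {b0,b1,b4} = {b0,b1}; idom=b1
  b6: preds {b2,b3}: {b0,b1,b2} ∩ {b0,b1,b3} = {b0,b1}; idom=b1
  b7: preds {b4,b6}: {b0,b1,b4} ∩ {b0,b1,b6} = {b0,b1}; idom=b1

idom(b5) = b1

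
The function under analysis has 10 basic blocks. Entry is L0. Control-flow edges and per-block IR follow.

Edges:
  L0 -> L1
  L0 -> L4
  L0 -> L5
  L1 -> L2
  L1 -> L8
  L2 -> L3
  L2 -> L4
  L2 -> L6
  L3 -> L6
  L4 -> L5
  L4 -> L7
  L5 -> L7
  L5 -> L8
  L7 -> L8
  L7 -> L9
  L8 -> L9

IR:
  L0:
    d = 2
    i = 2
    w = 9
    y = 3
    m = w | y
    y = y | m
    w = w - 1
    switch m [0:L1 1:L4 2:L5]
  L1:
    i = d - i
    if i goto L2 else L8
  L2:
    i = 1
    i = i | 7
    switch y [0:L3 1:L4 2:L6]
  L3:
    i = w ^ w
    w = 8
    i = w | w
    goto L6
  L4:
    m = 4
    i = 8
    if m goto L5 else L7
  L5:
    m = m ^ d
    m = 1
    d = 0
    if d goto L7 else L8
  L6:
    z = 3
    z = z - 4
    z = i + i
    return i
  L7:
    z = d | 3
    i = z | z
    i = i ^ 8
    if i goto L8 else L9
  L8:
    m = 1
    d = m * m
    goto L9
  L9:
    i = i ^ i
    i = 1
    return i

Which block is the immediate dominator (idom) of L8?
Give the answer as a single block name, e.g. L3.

Answer: L0

Derivation:
idom tree: L1←L0 L2←L1 L3←L2 L4←L0 L5←L0 L6←L2 L7←L0 L8←L0 L9←L0
Dom∩ at merges:
  L4: preds {L0,L2}: {L0} ∩ {L0,L1,L2} = {L0}; idom=L0
  L5: preds {L0,L4}: {L0} ∩ {L0,L4} = {L0}; idom=L0
  L6: preds {L2,L3}: {L0,L1,L2} ∩ {L0,L1,L2,L3} = {L0,L1,L2}; idom=L2
  L7: preds {L4,L5}: {L0,L4} ∩ {L0,L5} = {L0}; idom=L0
  L8: preds {L1,L5,L7}: {L0,L1} ∩ {L0,L5} ∩ {L0,L7} = {L0}; idom=L0
  L9: preds {L7,L8}: {L0,L7} ∩ {L0,L8} = {L0}; idom=L0

idom(L8) = L0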